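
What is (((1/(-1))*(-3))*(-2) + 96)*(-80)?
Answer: -7200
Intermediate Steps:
(((1/(-1))*(-3))*(-2) + 96)*(-80) = (((1*(-1))*(-3))*(-2) + 96)*(-80) = (-1*(-3)*(-2) + 96)*(-80) = (3*(-2) + 96)*(-80) = (-6 + 96)*(-80) = 90*(-80) = -7200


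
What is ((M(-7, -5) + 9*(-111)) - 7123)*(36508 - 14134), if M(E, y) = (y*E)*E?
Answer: -187203258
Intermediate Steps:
M(E, y) = y*E² (M(E, y) = (E*y)*E = y*E²)
((M(-7, -5) + 9*(-111)) - 7123)*(36508 - 14134) = ((-5*(-7)² + 9*(-111)) - 7123)*(36508 - 14134) = ((-5*49 - 999) - 7123)*22374 = ((-245 - 999) - 7123)*22374 = (-1244 - 7123)*22374 = -8367*22374 = -187203258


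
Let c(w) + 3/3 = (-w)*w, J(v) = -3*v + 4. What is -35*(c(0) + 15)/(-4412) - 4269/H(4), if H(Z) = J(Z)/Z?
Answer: 2354476/1103 ≈ 2134.6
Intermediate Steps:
J(v) = 4 - 3*v
c(w) = -1 - w² (c(w) = -1 + (-w)*w = -1 - w²)
H(Z) = (4 - 3*Z)/Z
-35*(c(0) + 15)/(-4412) - 4269/H(4) = -35*((-1 - 1*0²) + 15)/(-4412) - 4269/(-3 + 4/4) = -35*((-1 - 1*0) + 15)*(-1/4412) - 4269/(-3 + 4*(¼)) = -35*((-1 + 0) + 15)*(-1/4412) - 4269/(-3 + 1) = -35*(-1 + 15)*(-1/4412) - 4269/(-2) = -35*14*(-1/4412) - 4269*(-½) = -490*(-1/4412) + 4269/2 = 245/2206 + 4269/2 = 2354476/1103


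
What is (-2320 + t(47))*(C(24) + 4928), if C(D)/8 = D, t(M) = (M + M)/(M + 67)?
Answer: -676828160/57 ≈ -1.1874e+7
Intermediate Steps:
t(M) = 2*M/(67 + M) (t(M) = (2*M)/(67 + M) = 2*M/(67 + M))
C(D) = 8*D
(-2320 + t(47))*(C(24) + 4928) = (-2320 + 2*47/(67 + 47))*(8*24 + 4928) = (-2320 + 2*47/114)*(192 + 4928) = (-2320 + 2*47*(1/114))*5120 = (-2320 + 47/57)*5120 = -132193/57*5120 = -676828160/57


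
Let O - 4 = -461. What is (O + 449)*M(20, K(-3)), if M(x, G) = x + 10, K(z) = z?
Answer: -240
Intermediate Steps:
O = -457 (O = 4 - 461 = -457)
M(x, G) = 10 + x
(O + 449)*M(20, K(-3)) = (-457 + 449)*(10 + 20) = -8*30 = -240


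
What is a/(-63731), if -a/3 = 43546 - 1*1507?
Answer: 126117/63731 ≈ 1.9789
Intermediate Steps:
a = -126117 (a = -3*(43546 - 1*1507) = -3*(43546 - 1507) = -3*42039 = -126117)
a/(-63731) = -126117/(-63731) = -126117*(-1/63731) = 126117/63731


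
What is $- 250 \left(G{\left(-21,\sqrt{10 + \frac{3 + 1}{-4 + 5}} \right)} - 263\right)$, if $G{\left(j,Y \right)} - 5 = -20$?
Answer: $69500$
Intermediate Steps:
$G{\left(j,Y \right)} = -15$ ($G{\left(j,Y \right)} = 5 - 20 = -15$)
$- 250 \left(G{\left(-21,\sqrt{10 + \frac{3 + 1}{-4 + 5}} \right)} - 263\right) = - 250 \left(-15 - 263\right) = \left(-250\right) \left(-278\right) = 69500$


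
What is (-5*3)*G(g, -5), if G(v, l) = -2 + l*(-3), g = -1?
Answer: -195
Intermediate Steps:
G(v, l) = -2 - 3*l
(-5*3)*G(g, -5) = (-5*3)*(-2 - 3*(-5)) = -15*(-2 + 15) = -15*13 = -195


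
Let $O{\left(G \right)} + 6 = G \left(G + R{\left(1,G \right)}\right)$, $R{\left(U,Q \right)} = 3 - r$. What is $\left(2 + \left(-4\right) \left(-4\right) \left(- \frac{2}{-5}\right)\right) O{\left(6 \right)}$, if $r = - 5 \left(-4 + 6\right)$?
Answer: $\frac{4536}{5} \approx 907.2$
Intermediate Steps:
$r = -10$ ($r = \left(-5\right) 2 = -10$)
$R{\left(U,Q \right)} = 13$ ($R{\left(U,Q \right)} = 3 - -10 = 3 + 10 = 13$)
$O{\left(G \right)} = -6 + G \left(13 + G\right)$ ($O{\left(G \right)} = -6 + G \left(G + 13\right) = -6 + G \left(13 + G\right)$)
$\left(2 + \left(-4\right) \left(-4\right) \left(- \frac{2}{-5}\right)\right) O{\left(6 \right)} = \left(2 + \left(-4\right) \left(-4\right) \left(- \frac{2}{-5}\right)\right) \left(-6 + 6^{2} + 13 \cdot 6\right) = \left(2 + 16 \left(\left(-2\right) \left(- \frac{1}{5}\right)\right)\right) \left(-6 + 36 + 78\right) = \left(2 + 16 \cdot \frac{2}{5}\right) 108 = \left(2 + \frac{32}{5}\right) 108 = \frac{42}{5} \cdot 108 = \frac{4536}{5}$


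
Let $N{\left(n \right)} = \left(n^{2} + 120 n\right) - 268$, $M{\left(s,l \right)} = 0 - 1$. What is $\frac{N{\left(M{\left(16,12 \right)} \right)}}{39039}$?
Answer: $- \frac{129}{13013} \approx -0.0099132$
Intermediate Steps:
$M{\left(s,l \right)} = -1$ ($M{\left(s,l \right)} = 0 - 1 = -1$)
$N{\left(n \right)} = -268 + n^{2} + 120 n$
$\frac{N{\left(M{\left(16,12 \right)} \right)}}{39039} = \frac{-268 + \left(-1\right)^{2} + 120 \left(-1\right)}{39039} = \left(-268 + 1 - 120\right) \frac{1}{39039} = \left(-387\right) \frac{1}{39039} = - \frac{129}{13013}$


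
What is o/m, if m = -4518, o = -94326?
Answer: 15721/753 ≈ 20.878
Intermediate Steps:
o/m = -94326/(-4518) = -94326*(-1/4518) = 15721/753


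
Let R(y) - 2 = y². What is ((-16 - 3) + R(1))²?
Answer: 256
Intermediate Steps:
R(y) = 2 + y²
((-16 - 3) + R(1))² = ((-16 - 3) + (2 + 1²))² = (-19 + (2 + 1))² = (-19 + 3)² = (-16)² = 256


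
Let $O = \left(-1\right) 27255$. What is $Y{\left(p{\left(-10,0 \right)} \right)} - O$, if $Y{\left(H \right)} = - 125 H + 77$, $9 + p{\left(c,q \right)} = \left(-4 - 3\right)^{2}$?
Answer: $22332$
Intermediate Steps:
$p{\left(c,q \right)} = 40$ ($p{\left(c,q \right)} = -9 + \left(-4 - 3\right)^{2} = -9 + \left(-7\right)^{2} = -9 + 49 = 40$)
$Y{\left(H \right)} = 77 - 125 H$
$O = -27255$
$Y{\left(p{\left(-10,0 \right)} \right)} - O = \left(77 - 5000\right) - -27255 = \left(77 - 5000\right) + 27255 = -4923 + 27255 = 22332$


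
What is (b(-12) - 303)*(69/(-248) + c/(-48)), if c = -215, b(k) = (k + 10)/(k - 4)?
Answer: -15146173/11904 ≈ -1272.4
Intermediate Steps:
b(k) = (10 + k)/(-4 + k)
(b(-12) - 303)*(69/(-248) + c/(-48)) = ((10 - 12)/(-4 - 12) - 303)*(69/(-248) - 215/(-48)) = (-2/(-16) - 303)*(69*(-1/248) - 215*(-1/48)) = (-1/16*(-2) - 303)*(-69/248 + 215/48) = (⅛ - 303)*(6251/1488) = -2423/8*6251/1488 = -15146173/11904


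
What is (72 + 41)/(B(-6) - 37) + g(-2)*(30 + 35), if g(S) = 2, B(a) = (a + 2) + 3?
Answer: 4827/38 ≈ 127.03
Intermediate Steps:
B(a) = 5 + a (B(a) = (2 + a) + 3 = 5 + a)
(72 + 41)/(B(-6) - 37) + g(-2)*(30 + 35) = (72 + 41)/((5 - 6) - 37) + 2*(30 + 35) = 113/(-1 - 37) + 2*65 = 113/(-38) + 130 = 113*(-1/38) + 130 = -113/38 + 130 = 4827/38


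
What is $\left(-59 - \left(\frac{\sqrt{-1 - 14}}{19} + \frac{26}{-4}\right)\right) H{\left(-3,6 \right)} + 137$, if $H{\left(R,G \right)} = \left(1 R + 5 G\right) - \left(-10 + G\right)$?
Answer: $- \frac{2981}{2} - \frac{31 i \sqrt{15}}{19} \approx -1490.5 - 6.3191 i$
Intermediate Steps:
$H{\left(R,G \right)} = 10 + R + 4 G$ ($H{\left(R,G \right)} = \left(R + 5 G\right) - \left(-10 + G\right) = 10 + R + 4 G$)
$\left(-59 - \left(\frac{\sqrt{-1 - 14}}{19} + \frac{26}{-4}\right)\right) H{\left(-3,6 \right)} + 137 = \left(-59 - \left(\frac{\sqrt{-1 - 14}}{19} + \frac{26}{-4}\right)\right) \left(10 - 3 + 4 \cdot 6\right) + 137 = \left(-59 - \left(\sqrt{-15} \cdot \frac{1}{19} + 26 \left(- \frac{1}{4}\right)\right)\right) \left(10 - 3 + 24\right) + 137 = \left(-59 - \left(i \sqrt{15} \cdot \frac{1}{19} - \frac{13}{2}\right)\right) 31 + 137 = \left(-59 - \left(\frac{i \sqrt{15}}{19} - \frac{13}{2}\right)\right) 31 + 137 = \left(-59 - \left(- \frac{13}{2} + \frac{i \sqrt{15}}{19}\right)\right) 31 + 137 = \left(-59 + \left(\frac{13}{2} - \frac{i \sqrt{15}}{19}\right)\right) 31 + 137 = \left(- \frac{105}{2} - \frac{i \sqrt{15}}{19}\right) 31 + 137 = \left(- \frac{3255}{2} - \frac{31 i \sqrt{15}}{19}\right) + 137 = - \frac{2981}{2} - \frac{31 i \sqrt{15}}{19}$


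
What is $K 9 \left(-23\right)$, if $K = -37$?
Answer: $7659$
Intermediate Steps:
$K 9 \left(-23\right) = \left(-37\right) 9 \left(-23\right) = \left(-333\right) \left(-23\right) = 7659$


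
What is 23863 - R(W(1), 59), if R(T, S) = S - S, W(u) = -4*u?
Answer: 23863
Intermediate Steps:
R(T, S) = 0
23863 - R(W(1), 59) = 23863 - 1*0 = 23863 + 0 = 23863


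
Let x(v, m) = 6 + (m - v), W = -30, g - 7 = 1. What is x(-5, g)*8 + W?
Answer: 122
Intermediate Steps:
g = 8 (g = 7 + 1 = 8)
x(v, m) = 6 + m - v
x(-5, g)*8 + W = (6 + 8 - 1*(-5))*8 - 30 = (6 + 8 + 5)*8 - 30 = 19*8 - 30 = 152 - 30 = 122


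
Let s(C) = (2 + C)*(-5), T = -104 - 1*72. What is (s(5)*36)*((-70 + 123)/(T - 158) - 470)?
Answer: 98930790/167 ≈ 5.9240e+5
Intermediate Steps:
T = -176 (T = -104 - 72 = -176)
s(C) = -10 - 5*C
(s(5)*36)*((-70 + 123)/(T - 158) - 470) = ((-10 - 5*5)*36)*((-70 + 123)/(-176 - 158) - 470) = ((-10 - 25)*36)*(53/(-334) - 470) = (-35*36)*(53*(-1/334) - 470) = -1260*(-53/334 - 470) = -1260*(-157033/334) = 98930790/167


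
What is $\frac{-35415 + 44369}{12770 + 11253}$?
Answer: $\frac{8954}{24023} \approx 0.37273$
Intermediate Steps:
$\frac{-35415 + 44369}{12770 + 11253} = \frac{8954}{24023}$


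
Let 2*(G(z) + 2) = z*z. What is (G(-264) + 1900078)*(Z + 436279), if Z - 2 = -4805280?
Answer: -8453681021076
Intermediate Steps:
Z = -4805278 (Z = 2 - 4805280 = -4805278)
G(z) = -2 + z**2/2 (G(z) = -2 + (z*z)/2 = -2 + z**2/2)
(G(-264) + 1900078)*(Z + 436279) = ((-2 + (1/2)*(-264)**2) + 1900078)*(-4805278 + 436279) = ((-2 + (1/2)*69696) + 1900078)*(-4368999) = ((-2 + 34848) + 1900078)*(-4368999) = (34846 + 1900078)*(-4368999) = 1934924*(-4368999) = -8453681021076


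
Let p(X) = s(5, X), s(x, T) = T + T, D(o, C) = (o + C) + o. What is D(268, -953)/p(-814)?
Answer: 417/1628 ≈ 0.25614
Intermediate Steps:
D(o, C) = C + 2*o (D(o, C) = (C + o) + o = C + 2*o)
s(x, T) = 2*T
p(X) = 2*X
D(268, -953)/p(-814) = (-953 + 2*268)/((2*(-814))) = (-953 + 536)/(-1628) = -417*(-1/1628) = 417/1628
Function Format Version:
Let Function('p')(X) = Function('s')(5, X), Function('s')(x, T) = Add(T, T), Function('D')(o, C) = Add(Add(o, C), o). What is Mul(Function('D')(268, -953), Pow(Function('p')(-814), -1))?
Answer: Rational(417, 1628) ≈ 0.25614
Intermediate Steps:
Function('D')(o, C) = Add(C, Mul(2, o)) (Function('D')(o, C) = Add(Add(C, o), o) = Add(C, Mul(2, o)))
Function('s')(x, T) = Mul(2, T)
Function('p')(X) = Mul(2, X)
Mul(Function('D')(268, -953), Pow(Function('p')(-814), -1)) = Mul(Add(-953, Mul(2, 268)), Pow(Mul(2, -814), -1)) = Mul(Add(-953, 536), Pow(-1628, -1)) = Mul(-417, Rational(-1, 1628)) = Rational(417, 1628)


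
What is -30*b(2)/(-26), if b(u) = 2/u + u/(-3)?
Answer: 5/13 ≈ 0.38462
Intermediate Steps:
b(u) = 2/u - u/3 (b(u) = 2/u + u*(-⅓) = 2/u - u/3)
-30*b(2)/(-26) = -30*(2/2 - ⅓*2)/(-26) = -30*(2*(½) - ⅔)*(-1/26) = -30*(1 - ⅔)*(-1/26) = -30*⅓*(-1/26) = -10*(-1/26) = 5/13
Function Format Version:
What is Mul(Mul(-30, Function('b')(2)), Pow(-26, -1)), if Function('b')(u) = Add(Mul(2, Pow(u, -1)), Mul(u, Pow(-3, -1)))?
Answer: Rational(5, 13) ≈ 0.38462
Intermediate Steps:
Function('b')(u) = Add(Mul(2, Pow(u, -1)), Mul(Rational(-1, 3), u)) (Function('b')(u) = Add(Mul(2, Pow(u, -1)), Mul(u, Rational(-1, 3))) = Add(Mul(2, Pow(u, -1)), Mul(Rational(-1, 3), u)))
Mul(Mul(-30, Function('b')(2)), Pow(-26, -1)) = Mul(Mul(-30, Add(Mul(2, Pow(2, -1)), Mul(Rational(-1, 3), 2))), Pow(-26, -1)) = Mul(Mul(-30, Add(Mul(2, Rational(1, 2)), Rational(-2, 3))), Rational(-1, 26)) = Mul(Mul(-30, Add(1, Rational(-2, 3))), Rational(-1, 26)) = Mul(Mul(-30, Rational(1, 3)), Rational(-1, 26)) = Mul(-10, Rational(-1, 26)) = Rational(5, 13)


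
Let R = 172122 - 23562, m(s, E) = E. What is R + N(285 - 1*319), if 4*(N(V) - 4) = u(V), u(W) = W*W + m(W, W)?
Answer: 297689/2 ≈ 1.4884e+5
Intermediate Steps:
u(W) = W + W² (u(W) = W*W + W = W² + W = W + W²)
R = 148560
N(V) = 4 + V*(1 + V)/4 (N(V) = 4 + (V*(1 + V))/4 = 4 + V*(1 + V)/4)
R + N(285 - 1*319) = 148560 + (4 + (285 - 1*319)/4 + (285 - 1*319)²/4) = 148560 + (4 + (285 - 319)/4 + (285 - 319)²/4) = 148560 + (4 + (¼)*(-34) + (¼)*(-34)²) = 148560 + (4 - 17/2 + (¼)*1156) = 148560 + (4 - 17/2 + 289) = 148560 + 569/2 = 297689/2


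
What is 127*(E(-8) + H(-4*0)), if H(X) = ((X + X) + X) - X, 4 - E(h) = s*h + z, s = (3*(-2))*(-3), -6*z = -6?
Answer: 18669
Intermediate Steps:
z = 1 (z = -⅙*(-6) = 1)
s = 18 (s = -6*(-3) = 18)
E(h) = 3 - 18*h (E(h) = 4 - (18*h + 1) = 4 - (1 + 18*h) = 4 + (-1 - 18*h) = 3 - 18*h)
H(X) = 2*X (H(X) = (2*X + X) - X = 3*X - X = 2*X)
127*(E(-8) + H(-4*0)) = 127*((3 - 18*(-8)) + 2*(-4*0)) = 127*((3 + 144) + 2*0) = 127*(147 + 0) = 127*147 = 18669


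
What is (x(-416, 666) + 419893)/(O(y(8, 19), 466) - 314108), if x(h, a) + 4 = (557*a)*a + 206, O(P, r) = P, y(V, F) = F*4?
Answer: -247480787/314032 ≈ -788.08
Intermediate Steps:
y(V, F) = 4*F
x(h, a) = 202 + 557*a**2 (x(h, a) = -4 + ((557*a)*a + 206) = -4 + (557*a**2 + 206) = -4 + (206 + 557*a**2) = 202 + 557*a**2)
(x(-416, 666) + 419893)/(O(y(8, 19), 466) - 314108) = ((202 + 557*666**2) + 419893)/(4*19 - 314108) = ((202 + 557*443556) + 419893)/(76 - 314108) = ((202 + 247060692) + 419893)/(-314032) = (247060894 + 419893)*(-1/314032) = 247480787*(-1/314032) = -247480787/314032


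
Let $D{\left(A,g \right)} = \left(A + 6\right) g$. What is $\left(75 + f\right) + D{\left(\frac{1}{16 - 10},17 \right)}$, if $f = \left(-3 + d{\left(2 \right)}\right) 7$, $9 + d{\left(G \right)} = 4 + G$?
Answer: $\frac{827}{6} \approx 137.83$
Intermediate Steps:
$d{\left(G \right)} = -5 + G$ ($d{\left(G \right)} = -9 + \left(4 + G\right) = -5 + G$)
$f = -42$ ($f = \left(-3 + \left(-5 + 2\right)\right) 7 = \left(-3 - 3\right) 7 = \left(-6\right) 7 = -42$)
$D{\left(A,g \right)} = g \left(6 + A\right)$ ($D{\left(A,g \right)} = \left(6 + A\right) g = g \left(6 + A\right)$)
$\left(75 + f\right) + D{\left(\frac{1}{16 - 10},17 \right)} = \left(75 - 42\right) + 17 \left(6 + \frac{1}{16 - 10}\right) = 33 + 17 \left(6 + \frac{1}{6}\right) = 33 + 17 \cdot \frac{37}{6} = 33 + \frac{629}{6} = \frac{827}{6}$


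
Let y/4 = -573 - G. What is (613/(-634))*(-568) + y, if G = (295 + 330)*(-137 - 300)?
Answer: 345770028/317 ≈ 1.0908e+6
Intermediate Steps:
G = -273125 (G = 625*(-437) = -273125)
y = 1090208 (y = 4*(-573 - 1*(-273125)) = 4*(-573 + 273125) = 4*272552 = 1090208)
(613/(-634))*(-568) + y = (613/(-634))*(-568) + 1090208 = (613*(-1/634))*(-568) + 1090208 = -613/634*(-568) + 1090208 = 174092/317 + 1090208 = 345770028/317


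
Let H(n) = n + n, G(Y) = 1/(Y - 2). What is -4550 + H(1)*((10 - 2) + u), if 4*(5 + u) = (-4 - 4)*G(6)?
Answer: -4545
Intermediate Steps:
G(Y) = 1/(-2 + Y)
H(n) = 2*n
u = -11/2 (u = -5 + ((-4 - 4)/(-2 + 6))/4 = -5 + (-8/4)/4 = -5 + (-8*1/4)/4 = -5 + (1/4)*(-2) = -5 - 1/2 = -11/2 ≈ -5.5000)
-4550 + H(1)*((10 - 2) + u) = -4550 + (2*1)*((10 - 2) - 11/2) = -4550 + 2*(8 - 11/2) = -4550 + 2*(5/2) = -4550 + 5 = -4545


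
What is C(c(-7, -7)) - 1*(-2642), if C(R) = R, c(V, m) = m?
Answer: 2635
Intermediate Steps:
C(c(-7, -7)) - 1*(-2642) = -7 - 1*(-2642) = -7 + 2642 = 2635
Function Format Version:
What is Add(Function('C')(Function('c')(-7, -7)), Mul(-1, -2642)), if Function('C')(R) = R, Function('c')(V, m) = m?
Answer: 2635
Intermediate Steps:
Add(Function('C')(Function('c')(-7, -7)), Mul(-1, -2642)) = Add(-7, Mul(-1, -2642)) = Add(-7, 2642) = 2635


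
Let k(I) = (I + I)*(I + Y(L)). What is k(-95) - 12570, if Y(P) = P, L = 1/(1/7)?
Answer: 4150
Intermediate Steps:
L = 7 (L = 1/(⅐) = 7)
k(I) = 2*I*(7 + I) (k(I) = (I + I)*(I + 7) = (2*I)*(7 + I) = 2*I*(7 + I))
k(-95) - 12570 = 2*(-95)*(7 - 95) - 12570 = 2*(-95)*(-88) - 12570 = 16720 - 12570 = 4150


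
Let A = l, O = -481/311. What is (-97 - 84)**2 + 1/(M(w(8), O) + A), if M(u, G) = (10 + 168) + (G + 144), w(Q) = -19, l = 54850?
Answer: 562113598682/17158011 ≈ 32761.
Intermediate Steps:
O = -481/311 (O = -481*1/311 = -481/311 ≈ -1.5466)
A = 54850
M(u, G) = 322 + G (M(u, G) = 178 + (144 + G) = 322 + G)
(-97 - 84)**2 + 1/(M(w(8), O) + A) = (-97 - 84)**2 + 1/((322 - 481/311) + 54850) = (-181)**2 + 1/(99661/311 + 54850) = 32761 + 1/(17158011/311) = 32761 + 311/17158011 = 562113598682/17158011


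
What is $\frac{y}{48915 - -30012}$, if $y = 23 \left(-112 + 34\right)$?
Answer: $- \frac{598}{26309} \approx -0.02273$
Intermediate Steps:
$y = -1794$ ($y = 23 \left(-78\right) = -1794$)
$\frac{y}{48915 - -30012} = - \frac{1794}{48915 - -30012} = - \frac{1794}{48915 + 30012} = - \frac{1794}{78927} = \left(-1794\right) \frac{1}{78927} = - \frac{598}{26309}$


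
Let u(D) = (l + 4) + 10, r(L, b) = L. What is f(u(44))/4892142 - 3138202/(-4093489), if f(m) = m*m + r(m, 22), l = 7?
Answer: 2559070166767/3337654910573 ≈ 0.76673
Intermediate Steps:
u(D) = 21 (u(D) = (7 + 4) + 10 = 11 + 10 = 21)
f(m) = m + m² (f(m) = m*m + m = m² + m = m + m²)
f(u(44))/4892142 - 3138202/(-4093489) = (21*(1 + 21))/4892142 - 3138202/(-4093489) = (21*22)*(1/4892142) - 3138202*(-1/4093489) = 462*(1/4892142) + 3138202/4093489 = 77/815357 + 3138202/4093489 = 2559070166767/3337654910573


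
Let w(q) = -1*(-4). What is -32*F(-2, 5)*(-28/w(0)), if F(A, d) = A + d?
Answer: 672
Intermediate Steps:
w(q) = 4
-32*F(-2, 5)*(-28/w(0)) = -32*(-2 + 5)*(-28/4) = -96*(-28*¼) = -96*(-7) = -32*(-21) = 672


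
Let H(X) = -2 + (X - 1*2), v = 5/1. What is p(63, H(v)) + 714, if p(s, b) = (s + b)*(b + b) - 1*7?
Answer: 835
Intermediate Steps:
v = 5 (v = 5*1 = 5)
H(X) = -4 + X (H(X) = -2 + (X - 2) = -2 + (-2 + X) = -4 + X)
p(s, b) = -7 + 2*b*(b + s) (p(s, b) = (b + s)*(2*b) - 7 = 2*b*(b + s) - 7 = -7 + 2*b*(b + s))
p(63, H(v)) + 714 = (-7 + 2*(-4 + 5)**2 + 2*(-4 + 5)*63) + 714 = (-7 + 2*1**2 + 2*1*63) + 714 = (-7 + 2*1 + 126) + 714 = (-7 + 2 + 126) + 714 = 121 + 714 = 835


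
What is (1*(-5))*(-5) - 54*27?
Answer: -1433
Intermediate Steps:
(1*(-5))*(-5) - 54*27 = -5*(-5) - 1458 = 25 - 1458 = -1433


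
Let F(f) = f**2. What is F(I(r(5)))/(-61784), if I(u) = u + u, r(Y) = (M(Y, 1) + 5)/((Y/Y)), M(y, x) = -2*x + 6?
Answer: -81/15446 ≈ -0.0052441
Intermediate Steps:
M(y, x) = 6 - 2*x
r(Y) = 9 (r(Y) = ((6 - 2*1) + 5)/((Y/Y)) = ((6 - 2) + 5)/1 = 1*(4 + 5) = 1*9 = 9)
I(u) = 2*u
F(I(r(5)))/(-61784) = (2*9)**2/(-61784) = 18**2*(-1/61784) = 324*(-1/61784) = -81/15446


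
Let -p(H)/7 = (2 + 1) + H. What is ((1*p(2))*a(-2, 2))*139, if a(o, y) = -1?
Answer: 4865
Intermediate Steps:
p(H) = -21 - 7*H (p(H) = -7*((2 + 1) + H) = -7*(3 + H) = -21 - 7*H)
((1*p(2))*a(-2, 2))*139 = ((1*(-21 - 7*2))*(-1))*139 = ((1*(-21 - 14))*(-1))*139 = ((1*(-35))*(-1))*139 = -35*(-1)*139 = 35*139 = 4865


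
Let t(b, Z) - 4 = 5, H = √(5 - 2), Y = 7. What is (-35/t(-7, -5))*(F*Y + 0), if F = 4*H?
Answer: -980*√3/9 ≈ -188.60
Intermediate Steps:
H = √3 ≈ 1.7320
t(b, Z) = 9 (t(b, Z) = 4 + 5 = 9)
F = 4*√3 ≈ 6.9282
(-35/t(-7, -5))*(F*Y + 0) = (-35/9)*((4*√3)*7 + 0) = (-35*⅑)*(28*√3 + 0) = -980*√3/9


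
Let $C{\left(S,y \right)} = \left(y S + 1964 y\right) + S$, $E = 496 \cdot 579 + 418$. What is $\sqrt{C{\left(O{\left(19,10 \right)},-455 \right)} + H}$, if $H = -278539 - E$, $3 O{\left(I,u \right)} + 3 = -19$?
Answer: $\frac{i \sqrt{13107885}}{3} \approx 1206.8 i$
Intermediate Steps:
$O{\left(I,u \right)} = - \frac{22}{3}$ ($O{\left(I,u \right)} = -1 + \frac{1}{3} \left(-19\right) = -1 - \frac{19}{3} = - \frac{22}{3}$)
$E = 287602$ ($E = 287184 + 418 = 287602$)
$C{\left(S,y \right)} = S + 1964 y + S y$ ($C{\left(S,y \right)} = \left(S y + 1964 y\right) + S = \left(1964 y + S y\right) + S = S + 1964 y + S y$)
$H = -566141$ ($H = -278539 - 287602 = -566141$)
$\sqrt{C{\left(O{\left(19,10 \right)},-455 \right)} + H} = \sqrt{\left(- \frac{22}{3} + 1964 \left(-455\right) - - \frac{10010}{3}\right) - 566141} = \sqrt{\left(- \frac{22}{3} - 893620 + \frac{10010}{3}\right) - 566141} = \sqrt{- \frac{2670872}{3} - 566141} = \sqrt{- \frac{4369295}{3}} = \frac{i \sqrt{13107885}}{3}$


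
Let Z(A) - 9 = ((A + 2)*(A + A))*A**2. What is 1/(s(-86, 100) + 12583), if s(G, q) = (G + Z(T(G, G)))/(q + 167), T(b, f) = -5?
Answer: 267/3360334 ≈ 7.9456e-5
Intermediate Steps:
Z(A) = 9 + 2*A**3*(2 + A) (Z(A) = 9 + ((A + 2)*(A + A))*A**2 = 9 + ((2 + A)*(2*A))*A**2 = 9 + (2*A*(2 + A))*A**2 = 9 + 2*A**3*(2 + A))
s(G, q) = (759 + G)/(167 + q) (s(G, q) = (G + (9 + 2*(-5)**4 + 4*(-5)**3))/(q + 167) = (G + (9 + 2*625 + 4*(-125)))/(167 + q) = (G + (9 + 1250 - 500))/(167 + q) = (G + 759)/(167 + q) = (759 + G)/(167 + q))
1/(s(-86, 100) + 12583) = 1/((759 - 86)/(167 + 100) + 12583) = 1/(673/267 + 12583) = 1/(3360334/267) = 267/3360334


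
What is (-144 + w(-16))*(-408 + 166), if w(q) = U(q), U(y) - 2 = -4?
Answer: 35332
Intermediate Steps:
U(y) = -2 (U(y) = 2 - 4 = -2)
w(q) = -2
(-144 + w(-16))*(-408 + 166) = (-144 - 2)*(-408 + 166) = -146*(-242) = 35332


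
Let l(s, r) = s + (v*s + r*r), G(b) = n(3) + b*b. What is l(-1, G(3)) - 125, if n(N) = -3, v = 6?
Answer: -96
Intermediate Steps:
G(b) = -3 + b**2 (G(b) = -3 + b*b = -3 + b**2)
l(s, r) = r**2 + 7*s (l(s, r) = s + (6*s + r*r) = s + (6*s + r**2) = s + (r**2 + 6*s) = r**2 + 7*s)
l(-1, G(3)) - 125 = ((-3 + 3**2)**2 + 7*(-1)) - 125 = ((-3 + 9)**2 - 7) - 125 = (6**2 - 7) - 125 = (36 - 7) - 125 = 29 - 125 = -96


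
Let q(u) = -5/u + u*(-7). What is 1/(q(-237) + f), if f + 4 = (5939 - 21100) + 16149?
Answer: 237/626396 ≈ 0.00037835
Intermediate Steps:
q(u) = -7*u - 5/u (q(u) = -5/u - 7*u = -7*u - 5/u)
f = 984 (f = -4 + ((5939 - 21100) + 16149) = -4 + (-15161 + 16149) = -4 + 988 = 984)
1/(q(-237) + f) = 1/((-7*(-237) - 5/(-237)) + 984) = 1/((1659 - 5*(-1/237)) + 984) = 1/((1659 + 5/237) + 984) = 1/(393188/237 + 984) = 1/(626396/237) = 237/626396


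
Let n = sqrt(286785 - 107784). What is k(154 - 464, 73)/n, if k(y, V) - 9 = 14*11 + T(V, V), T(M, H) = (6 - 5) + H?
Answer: 79*sqrt(19889)/19889 ≈ 0.56017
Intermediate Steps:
T(M, H) = 1 + H
n = 3*sqrt(19889) (n = sqrt(179001) = 3*sqrt(19889) ≈ 423.08)
k(y, V) = 164 + V (k(y, V) = 9 + (14*11 + (1 + V)) = 9 + (154 + (1 + V)) = 9 + (155 + V) = 164 + V)
k(154 - 464, 73)/n = (164 + 73)/((3*sqrt(19889))) = 237*(sqrt(19889)/59667) = 79*sqrt(19889)/19889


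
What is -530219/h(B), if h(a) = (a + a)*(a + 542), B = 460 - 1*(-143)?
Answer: -530219/1380870 ≈ -0.38397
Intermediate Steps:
B = 603 (B = 460 + 143 = 603)
h(a) = 2*a*(542 + a) (h(a) = (2*a)*(542 + a) = 2*a*(542 + a))
-530219/h(B) = -530219*1/(1206*(542 + 603)) = -530219/(2*603*1145) = -530219/1380870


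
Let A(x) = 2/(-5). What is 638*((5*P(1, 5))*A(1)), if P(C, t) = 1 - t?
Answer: 5104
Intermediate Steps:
A(x) = -⅖ (A(x) = 2*(-⅕) = -⅖)
638*((5*P(1, 5))*A(1)) = 638*((5*(1 - 1*5))*(-⅖)) = 638*((5*(1 - 5))*(-⅖)) = 638*((5*(-4))*(-⅖)) = 638*(-20*(-⅖)) = 638*8 = 5104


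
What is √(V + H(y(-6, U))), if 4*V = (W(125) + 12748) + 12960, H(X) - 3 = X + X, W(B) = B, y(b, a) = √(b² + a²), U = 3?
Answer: √(25845 + 24*√5)/2 ≈ 80.465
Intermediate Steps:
y(b, a) = √(a² + b²)
H(X) = 3 + 2*X (H(X) = 3 + (X + X) = 3 + 2*X)
V = 25833/4 (V = ((125 + 12748) + 12960)/4 = (12873 + 12960)/4 = (¼)*25833 = 25833/4 ≈ 6458.3)
√(V + H(y(-6, U))) = √(25833/4 + (3 + 2*√(3² + (-6)²))) = √(25833/4 + (3 + 2*√(9 + 36))) = √(25833/4 + (3 + 2*√45)) = √(25833/4 + (3 + 2*(3*√5))) = √(25833/4 + (3 + 6*√5)) = √(25845/4 + 6*√5)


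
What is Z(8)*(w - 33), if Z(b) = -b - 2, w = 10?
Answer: 230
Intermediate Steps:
Z(b) = -2 - b
Z(8)*(w - 33) = (-2 - 1*8)*(10 - 33) = (-2 - 8)*(-23) = -10*(-23) = 230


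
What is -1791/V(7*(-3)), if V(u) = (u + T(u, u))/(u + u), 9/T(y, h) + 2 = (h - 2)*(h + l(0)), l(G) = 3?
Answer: -10330488/2881 ≈ -3585.7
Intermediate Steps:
T(y, h) = 9/(-2 + (-2 + h)*(3 + h)) (T(y, h) = 9/(-2 + (h - 2)*(h + 3)) = 9/(-2 + (-2 + h)*(3 + h)))
V(u) = (u + 9/(-8 + u + u²))/(2*u) (V(u) = (u + 9/(-8 + u + u²))/(u + u) = (u + 9/(-8 + u + u²))/((2*u)) = (u + 9/(-8 + u + u²))*(1/(2*u)) = (u + 9/(-8 + u + u²))/(2*u))
-1791/V(7*(-3)) = -1791*(-42*(-8 + 7*(-3) + (7*(-3))²)/(9 + (7*(-3))*(-8 + 7*(-3) + (7*(-3))²))) = -1791*(-42*(-8 - 21 + (-21)²)/(9 - 21*(-8 - 21 + (-21)²))) = -1791*(-42*(-8 - 21 + 441)/(9 - 21*(-8 - 21 + 441))) = -1791*(-17304/(9 - 21*412)) = -1791*(-17304/(9 - 8652)) = -1791/((½)*(-1/21)*(1/412)*(-8643)) = -1791/2881/5768 = -1791*5768/2881 = -10330488/2881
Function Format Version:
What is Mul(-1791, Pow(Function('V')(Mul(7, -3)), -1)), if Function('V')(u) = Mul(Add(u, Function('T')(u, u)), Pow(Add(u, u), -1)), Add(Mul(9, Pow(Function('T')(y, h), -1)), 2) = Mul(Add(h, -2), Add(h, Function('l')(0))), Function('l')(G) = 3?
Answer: Rational(-10330488, 2881) ≈ -3585.7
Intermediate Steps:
Function('T')(y, h) = Mul(9, Pow(Add(-2, Mul(Add(-2, h), Add(3, h))), -1)) (Function('T')(y, h) = Mul(9, Pow(Add(-2, Mul(Add(h, -2), Add(h, 3))), -1)) = Mul(9, Pow(Add(-2, Mul(Add(-2, h), Add(3, h))), -1)))
Function('V')(u) = Mul(Rational(1, 2), Pow(u, -1), Add(u, Mul(9, Pow(Add(-8, u, Pow(u, 2)), -1)))) (Function('V')(u) = Mul(Add(u, Mul(9, Pow(Add(-8, u, Pow(u, 2)), -1))), Pow(Add(u, u), -1)) = Mul(Add(u, Mul(9, Pow(Add(-8, u, Pow(u, 2)), -1))), Pow(Mul(2, u), -1)) = Mul(Add(u, Mul(9, Pow(Add(-8, u, Pow(u, 2)), -1))), Mul(Rational(1, 2), Pow(u, -1))) = Mul(Rational(1, 2), Pow(u, -1), Add(u, Mul(9, Pow(Add(-8, u, Pow(u, 2)), -1)))))
Mul(-1791, Pow(Function('V')(Mul(7, -3)), -1)) = Mul(-1791, Pow(Mul(Rational(1, 2), Pow(Mul(7, -3), -1), Pow(Add(-8, Mul(7, -3), Pow(Mul(7, -3), 2)), -1), Add(9, Mul(Mul(7, -3), Add(-8, Mul(7, -3), Pow(Mul(7, -3), 2))))), -1)) = Mul(-1791, Pow(Mul(Rational(1, 2), Pow(-21, -1), Pow(Add(-8, -21, Pow(-21, 2)), -1), Add(9, Mul(-21, Add(-8, -21, Pow(-21, 2))))), -1)) = Mul(-1791, Pow(Mul(Rational(1, 2), Rational(-1, 21), Pow(Add(-8, -21, 441), -1), Add(9, Mul(-21, Add(-8, -21, 441)))), -1)) = Mul(-1791, Pow(Mul(Rational(1, 2), Rational(-1, 21), Pow(412, -1), Add(9, Mul(-21, 412))), -1)) = Mul(-1791, Pow(Mul(Rational(1, 2), Rational(-1, 21), Rational(1, 412), Add(9, -8652)), -1)) = Mul(-1791, Pow(Mul(Rational(1, 2), Rational(-1, 21), Rational(1, 412), -8643), -1)) = Mul(-1791, Pow(Rational(2881, 5768), -1)) = Mul(-1791, Rational(5768, 2881)) = Rational(-10330488, 2881)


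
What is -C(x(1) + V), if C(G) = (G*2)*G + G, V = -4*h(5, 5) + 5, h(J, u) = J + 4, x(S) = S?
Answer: -1770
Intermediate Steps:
h(J, u) = 4 + J
V = -31 (V = -4*(4 + 5) + 5 = -4*9 + 5 = -36 + 5 = -31)
C(G) = G + 2*G² (C(G) = (2*G)*G + G = 2*G² + G = G + 2*G²)
-C(x(1) + V) = -(1 - 31)*(1 + 2*(1 - 31)) = -(-30)*(1 + 2*(-30)) = -(-30)*(1 - 60) = -(-30)*(-59) = -1*1770 = -1770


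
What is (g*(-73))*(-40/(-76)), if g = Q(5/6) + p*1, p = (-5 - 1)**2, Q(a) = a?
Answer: -80665/57 ≈ -1415.2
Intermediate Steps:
p = 36 (p = (-6)**2 = 36)
g = 221/6 (g = 5/6 + 36*1 = 5*(1/6) + 36 = 5/6 + 36 = 221/6 ≈ 36.833)
(g*(-73))*(-40/(-76)) = ((221/6)*(-73))*(-40/(-76)) = -(-322660)*(-1)/(3*76) = -16133/6*10/19 = -80665/57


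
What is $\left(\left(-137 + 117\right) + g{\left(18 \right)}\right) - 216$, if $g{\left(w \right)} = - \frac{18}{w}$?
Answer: $-237$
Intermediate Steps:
$\left(\left(-137 + 117\right) + g{\left(18 \right)}\right) - 216 = \left(\left(-137 + 117\right) - \frac{18}{18}\right) - 216 = \left(-20 - 1\right) - 216 = -21 - 216 = -237$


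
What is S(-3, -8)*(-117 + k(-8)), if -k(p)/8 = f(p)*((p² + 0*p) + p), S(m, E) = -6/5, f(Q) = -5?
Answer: -12738/5 ≈ -2547.6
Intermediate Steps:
S(m, E) = -6/5 (S(m, E) = -6*⅕ = -6/5)
k(p) = 40*p + 40*p² (k(p) = -(-40)*((p² + 0*p) + p) = -(-40)*((p² + 0) + p) = -(-40)*(p² + p) = -(-40)*(p + p²) = -8*(-5*p - 5*p²) = 40*p + 40*p²)
S(-3, -8)*(-117 + k(-8)) = -6*(-117 + 40*(-8)*(1 - 8))/5 = -6*(-117 + 40*(-8)*(-7))/5 = -6*(-117 + 2240)/5 = -6/5*2123 = -12738/5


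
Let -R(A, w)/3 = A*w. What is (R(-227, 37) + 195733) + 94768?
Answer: 315698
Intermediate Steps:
R(A, w) = -3*A*w
(R(-227, 37) + 195733) + 94768 = (-3*(-227)*37 + 195733) + 94768 = (25197 + 195733) + 94768 = 220930 + 94768 = 315698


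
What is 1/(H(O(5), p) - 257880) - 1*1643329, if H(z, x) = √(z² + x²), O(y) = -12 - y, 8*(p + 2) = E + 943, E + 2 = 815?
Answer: -437138968295443571/266008187219 - 2*√190381/266008187219 ≈ -1.6433e+6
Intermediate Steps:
E = 813 (E = -2 + 815 = 813)
p = 435/2 (p = -2 + (813 + 943)/8 = -2 + (⅛)*1756 = -2 + 439/2 = 435/2 ≈ 217.50)
H(z, x) = √(x² + z²)
1/(H(O(5), p) - 257880) - 1*1643329 = 1/(√((435/2)² + (-12 - 1*5)²) - 257880) - 1*1643329 = 1/(√(189225/4 + (-12 - 5)²) - 257880) - 1643329 = 1/(√(189225/4 + (-17)²) - 257880) - 1643329 = 1/(√(189225/4 + 289) - 257880) - 1643329 = 1/(√(190381/4) - 257880) - 1643329 = 1/(√190381/2 - 257880) - 1643329 = 1/(-257880 + √190381/2) - 1643329 = -1643329 + 1/(-257880 + √190381/2)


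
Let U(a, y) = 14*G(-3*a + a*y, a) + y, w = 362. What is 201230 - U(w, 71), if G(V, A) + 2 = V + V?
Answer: -488061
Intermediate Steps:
G(V, A) = -2 + 2*V (G(V, A) = -2 + (V + V) = -2 + 2*V)
U(a, y) = -28 + y - 84*a + 28*a*y (U(a, y) = 14*(-2 + 2*(-3*a + a*y)) + y = 14*(-2 + (-6*a + 2*a*y)) + y = 14*(-2 - 6*a + 2*a*y) + y = (-28 - 84*a + 28*a*y) + y = -28 + y - 84*a + 28*a*y)
201230 - U(w, 71) = 201230 - (-28 + 71 + 28*362*(-3 + 71)) = 201230 - (-28 + 71 + 28*362*68) = 201230 - (-28 + 71 + 689248) = 201230 - 1*689291 = 201230 - 689291 = -488061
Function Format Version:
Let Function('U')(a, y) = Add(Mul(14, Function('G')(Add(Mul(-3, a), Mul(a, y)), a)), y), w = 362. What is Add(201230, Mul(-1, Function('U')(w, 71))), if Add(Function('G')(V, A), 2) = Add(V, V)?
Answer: -488061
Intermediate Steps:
Function('G')(V, A) = Add(-2, Mul(2, V)) (Function('G')(V, A) = Add(-2, Add(V, V)) = Add(-2, Mul(2, V)))
Function('U')(a, y) = Add(-28, y, Mul(-84, a), Mul(28, a, y)) (Function('U')(a, y) = Add(Mul(14, Add(-2, Mul(2, Add(Mul(-3, a), Mul(a, y))))), y) = Add(Mul(14, Add(-2, Add(Mul(-6, a), Mul(2, a, y)))), y) = Add(Mul(14, Add(-2, Mul(-6, a), Mul(2, a, y))), y) = Add(Add(-28, Mul(-84, a), Mul(28, a, y)), y) = Add(-28, y, Mul(-84, a), Mul(28, a, y)))
Add(201230, Mul(-1, Function('U')(w, 71))) = Add(201230, Mul(-1, Add(-28, 71, Mul(28, 362, Add(-3, 71))))) = Add(201230, Mul(-1, Add(-28, 71, Mul(28, 362, 68)))) = Add(201230, Mul(-1, Add(-28, 71, 689248))) = Add(201230, Mul(-1, 689291)) = Add(201230, -689291) = -488061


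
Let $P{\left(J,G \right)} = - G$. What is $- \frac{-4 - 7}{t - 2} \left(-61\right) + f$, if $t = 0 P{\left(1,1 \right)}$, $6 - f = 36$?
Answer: $\frac{611}{2} \approx 305.5$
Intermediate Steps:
$f = -30$ ($f = 6 - 36 = -30$)
$t = 0$ ($t = 0 \left(\left(-1\right) 1\right) = 0 \left(-1\right) = 0$)
$- \frac{-4 - 7}{t - 2} \left(-61\right) + f = - \frac{-4 - 7}{0 - 2} \left(-61\right) - 30 = - \frac{-11}{-2} \left(-61\right) - 30 = - \frac{\left(-11\right) \left(-1\right)}{2} \left(-61\right) - 30 = \left(-1\right) \frac{11}{2} \left(-61\right) - 30 = \left(- \frac{11}{2}\right) \left(-61\right) - 30 = \frac{671}{2} - 30 = \frac{611}{2}$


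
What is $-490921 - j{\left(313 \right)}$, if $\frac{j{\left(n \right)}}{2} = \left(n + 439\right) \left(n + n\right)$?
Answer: $-1432425$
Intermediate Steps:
$j{\left(n \right)} = 4 n \left(439 + n\right)$ ($j{\left(n \right)} = 2 \left(n + 439\right) \left(n + n\right) = 2 \left(439 + n\right) 2 n = 2 \cdot 2 n \left(439 + n\right) = 4 n \left(439 + n\right)$)
$-490921 - j{\left(313 \right)} = -490921 - 4 \cdot 313 \left(439 + 313\right) = -490921 - 4 \cdot 313 \cdot 752 = -490921 - 941504 = -1432425$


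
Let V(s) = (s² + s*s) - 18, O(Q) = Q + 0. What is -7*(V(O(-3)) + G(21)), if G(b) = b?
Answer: -147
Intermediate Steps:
O(Q) = Q
V(s) = -18 + 2*s² (V(s) = (s² + s²) - 18 = 2*s² - 18 = -18 + 2*s²)
-7*(V(O(-3)) + G(21)) = -7*((-18 + 2*(-3)²) + 21) = -7*((-18 + 2*9) + 21) = -7*((-18 + 18) + 21) = -7*(0 + 21) = -7*21 = -147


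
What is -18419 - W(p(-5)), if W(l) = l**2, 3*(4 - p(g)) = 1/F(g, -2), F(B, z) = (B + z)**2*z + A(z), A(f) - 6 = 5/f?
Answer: -5926658791/321489 ≈ -18435.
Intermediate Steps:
A(f) = 6 + 5/f
F(B, z) = 6 + 5/z + z*(B + z)**2 (F(B, z) = (B + z)**2*z + (6 + 5/z) = z*(B + z)**2 + (6 + 5/z) = 6 + 5/z + z*(B + z)**2)
p(g) = 4 - 1/(3*(7/2 - 2*(-2 + g)**2)) (p(g) = 4 - 1/(3*(6 + 5/(-2) - 2*(g - 2)**2)) = 4 - 1/(3*(6 + 5*(-1/2) - 2*(-2 + g)**2)) = 4 - 1/(3*(6 - 5/2 - 2*(-2 + g)**2)) = 4 - 1/(3*(7/2 - 2*(-2 + g)**2)))
-18419 - W(p(-5)) = -18419 - (2*(-41 + 24*(-2 - 5)**2)/(3*(-7 + 4*(-2 - 5)**2)))**2 = -18419 - (2*(-41 + 24*(-7)**2)/(3*(-7 + 4*(-7)**2)))**2 = -18419 - (2*(-41 + 24*49)/(3*(-7 + 4*49)))**2 = -18419 - (2*(-41 + 1176)/(3*(-7 + 196)))**2 = -18419 - ((2/3)*1135/189)**2 = -18419 - ((2/3)*(1/189)*1135)**2 = -18419 - (2270/567)**2 = -18419 - 1*5152900/321489 = -18419 - 5152900/321489 = -5926658791/321489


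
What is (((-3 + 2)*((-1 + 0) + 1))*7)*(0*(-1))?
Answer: 0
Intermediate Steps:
(((-3 + 2)*((-1 + 0) + 1))*7)*(0*(-1)) = (-(-1 + 1)*7)*0 = (-1*0*7)*0 = (0*7)*0 = 0*0 = 0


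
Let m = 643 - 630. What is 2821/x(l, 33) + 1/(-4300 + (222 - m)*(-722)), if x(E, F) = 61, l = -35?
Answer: 8332393403/180175822 ≈ 46.246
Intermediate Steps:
m = 13
2821/x(l, 33) + 1/(-4300 + (222 - m)*(-722)) = 2821/61 + 1/((-4300 + (222 - 1*13))*(-722)) = 2821*(1/61) - 1/722/(-4300 + (222 - 13)) = 2821/61 - 1/722/(-4300 + 209) = 2821/61 - 1/722/(-4091) = 2821/61 - 1/4091*(-1/722) = 2821/61 + 1/2953702 = 8332393403/180175822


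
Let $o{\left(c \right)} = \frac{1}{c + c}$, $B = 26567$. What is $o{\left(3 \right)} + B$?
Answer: $\frac{159403}{6} \approx 26567.0$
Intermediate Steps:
$o{\left(c \right)} = \frac{1}{2 c}$
$o{\left(3 \right)} + B = \frac{1}{2 \cdot 3} + 26567 = \frac{1}{2} \cdot \frac{1}{3} + 26567 = \frac{1}{6} + 26567 = \frac{159403}{6}$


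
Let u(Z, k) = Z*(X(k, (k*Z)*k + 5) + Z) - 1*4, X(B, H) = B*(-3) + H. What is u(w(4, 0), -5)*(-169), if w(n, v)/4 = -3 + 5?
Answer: -307580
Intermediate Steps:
w(n, v) = 8 (w(n, v) = 4*(-3 + 5) = 4*2 = 8)
X(B, H) = H - 3*B (X(B, H) = -3*B + H = H - 3*B)
u(Z, k) = -4 + Z*(5 + Z - 3*k + Z*k²) (u(Z, k) = Z*((((k*Z)*k + 5) - 3*k) + Z) - 1*4 = Z*((((Z*k)*k + 5) - 3*k) + Z) - 4 = Z*(((Z*k² + 5) - 3*k) + Z) - 4 = Z*(((5 + Z*k²) - 3*k) + Z) - 4 = Z*((5 - 3*k + Z*k²) + Z) - 4 = Z*(5 + Z - 3*k + Z*k²) - 4 = -4 + Z*(5 + Z - 3*k + Z*k²))
u(w(4, 0), -5)*(-169) = (-4 + 8² + 8*(5 - 3*(-5) + 8*(-5)²))*(-169) = (-4 + 64 + 8*(5 + 15 + 8*25))*(-169) = (-4 + 64 + 8*(5 + 15 + 200))*(-169) = (-4 + 64 + 8*220)*(-169) = (-4 + 64 + 1760)*(-169) = 1820*(-169) = -307580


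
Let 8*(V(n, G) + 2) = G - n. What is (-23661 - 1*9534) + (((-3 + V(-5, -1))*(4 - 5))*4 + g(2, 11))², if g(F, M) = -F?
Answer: -32939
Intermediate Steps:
V(n, G) = -2 - n/8 + G/8 (V(n, G) = -2 + (G - n)/8 = -2 + (-n/8 + G/8) = -2 - n/8 + G/8)
(-23661 - 1*9534) + (((-3 + V(-5, -1))*(4 - 5))*4 + g(2, 11))² = (-23661 - 1*9534) + (((-3 + (-2 - ⅛*(-5) + (⅛)*(-1)))*(4 - 5))*4 - 1*2)² = (-23661 - 9534) + (((-3 + (-2 + 5/8 - ⅛))*(-1))*4 - 2)² = -33195 + (((-3 - 3/2)*(-1))*4 - 2)² = -33195 + (-9/2*(-1)*4 - 2)² = -33195 + ((9/2)*4 - 2)² = -33195 + (18 - 2)² = -33195 + 16² = -33195 + 256 = -32939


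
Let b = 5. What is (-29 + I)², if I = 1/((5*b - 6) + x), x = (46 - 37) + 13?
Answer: 1411344/1681 ≈ 839.59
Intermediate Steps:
x = 22 (x = 9 + 13 = 22)
I = 1/41 (I = 1/((5*5 - 6) + 22) = 1/((25 - 6) + 22) = 1/(19 + 22) = 1/41 ≈ 0.024390)
(-29 + I)² = (-29 + 1/41)² = (-1188/41)² = 1411344/1681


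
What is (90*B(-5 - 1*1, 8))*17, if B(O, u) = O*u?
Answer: -73440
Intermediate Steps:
(90*B(-5 - 1*1, 8))*17 = (90*((-5 - 1*1)*8))*17 = (90*((-5 - 1)*8))*17 = (90*(-6*8))*17 = (90*(-48))*17 = -4320*17 = -73440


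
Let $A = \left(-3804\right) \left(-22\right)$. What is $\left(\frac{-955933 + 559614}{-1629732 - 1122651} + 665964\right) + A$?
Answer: $\frac{2063329817035}{2752383} \approx 7.4965 \cdot 10^{5}$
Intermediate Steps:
$A = 83688$
$\left(\frac{-955933 + 559614}{-1629732 - 1122651} + 665964\right) + A = \left(\frac{-955933 + 559614}{-1629732 - 1122651} + 665964\right) + 83688 = \left(- \frac{396319}{-2752383} + 665964\right) + 83688 = \left(\left(-396319\right) \left(- \frac{1}{2752383}\right) + 665964\right) + 83688 = \left(\frac{396319}{2752383} + 665964\right) + 83688 = \frac{1832988388531}{2752383} + 83688 = \frac{2063329817035}{2752383}$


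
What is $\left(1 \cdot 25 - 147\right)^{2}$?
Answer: $14884$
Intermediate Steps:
$\left(1 \cdot 25 - 147\right)^{2} = \left(25 - 147\right)^{2} = \left(-122\right)^{2} = 14884$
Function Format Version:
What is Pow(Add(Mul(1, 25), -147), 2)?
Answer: 14884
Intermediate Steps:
Pow(Add(Mul(1, 25), -147), 2) = Pow(Add(25, -147), 2) = Pow(-122, 2) = 14884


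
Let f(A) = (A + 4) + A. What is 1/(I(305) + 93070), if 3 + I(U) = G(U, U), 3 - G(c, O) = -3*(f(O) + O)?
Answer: 1/95827 ≈ 1.0435e-5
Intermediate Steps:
f(A) = 4 + 2*A (f(A) = (4 + A) + A = 4 + 2*A)
G(c, O) = 15 + 9*O (G(c, O) = 3 - (-3)*((4 + 2*O) + O) = 3 - (-3)*(4 + 3*O) = 3 - (-12 - 9*O) = 3 + (12 + 9*O) = 15 + 9*O)
I(U) = 12 + 9*U (I(U) = -3 + (15 + 9*U) = 12 + 9*U)
1/(I(305) + 93070) = 1/((12 + 9*305) + 93070) = 1/((12 + 2745) + 93070) = 1/(2757 + 93070) = 1/95827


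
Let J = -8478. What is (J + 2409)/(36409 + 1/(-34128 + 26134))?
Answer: -48515586/291053545 ≈ -0.16669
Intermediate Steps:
(J + 2409)/(36409 + 1/(-34128 + 26134)) = (-8478 + 2409)/(36409 + 1/(-34128 + 26134)) = -6069/(36409 + 1/(-7994)) = -6069/(36409 - 1/7994) = -6069/291053545/7994 = -6069*7994/291053545 = -48515586/291053545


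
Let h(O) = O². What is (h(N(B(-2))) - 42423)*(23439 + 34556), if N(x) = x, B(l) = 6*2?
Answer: -2451970605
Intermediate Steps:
B(l) = 12
(h(N(B(-2))) - 42423)*(23439 + 34556) = (12² - 42423)*(23439 + 34556) = (144 - 42423)*57995 = -42279*57995 = -2451970605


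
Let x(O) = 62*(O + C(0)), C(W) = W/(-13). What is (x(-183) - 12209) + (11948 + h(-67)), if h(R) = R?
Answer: -11674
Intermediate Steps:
C(W) = -W/13 (C(W) = W*(-1/13) = -W/13)
x(O) = 62*O (x(O) = 62*(O - 1/13*0) = 62*(O + 0) = 62*O)
(x(-183) - 12209) + (11948 + h(-67)) = (62*(-183) - 12209) + (11948 - 67) = (-11346 - 12209) + 11881 = -23555 + 11881 = -11674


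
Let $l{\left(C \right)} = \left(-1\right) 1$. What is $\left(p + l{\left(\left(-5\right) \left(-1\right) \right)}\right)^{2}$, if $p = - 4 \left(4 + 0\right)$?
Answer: $289$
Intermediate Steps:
$p = -16$ ($p = \left(-4\right) 4 = -16$)
$l{\left(C \right)} = -1$
$\left(p + l{\left(\left(-5\right) \left(-1\right) \right)}\right)^{2} = \left(-16 - 1\right)^{2} = \left(-17\right)^{2} = 289$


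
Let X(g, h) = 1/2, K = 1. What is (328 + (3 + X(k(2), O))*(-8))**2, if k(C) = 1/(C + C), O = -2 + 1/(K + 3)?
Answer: 90000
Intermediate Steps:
O = -7/4 (O = -2 + 1/(1 + 3) = -2 + 1/4 = -7/4 ≈ -1.7500)
k(C) = 1/(2*C)
X(g, h) = 1/2
(328 + (3 + X(k(2), O))*(-8))**2 = (328 + (3 + 1/2)*(-8))**2 = (328 + (7/2)*(-8))**2 = (328 - 28)**2 = 300**2 = 90000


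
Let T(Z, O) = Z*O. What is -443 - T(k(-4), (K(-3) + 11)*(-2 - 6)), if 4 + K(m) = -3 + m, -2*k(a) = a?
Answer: -427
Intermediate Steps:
k(a) = -a/2
K(m) = -7 + m (K(m) = -4 + (-3 + m) = -7 + m)
T(Z, O) = O*Z
-443 - T(k(-4), (K(-3) + 11)*(-2 - 6)) = -443 - ((-7 - 3) + 11)*(-2 - 6)*(-½*(-4)) = -443 - (-10 + 11)*(-8)*2 = -443 - 1*(-8)*2 = -443 - (-8)*2 = -443 - 1*(-16) = -443 + 16 = -427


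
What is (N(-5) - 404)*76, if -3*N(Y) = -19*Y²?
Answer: -56012/3 ≈ -18671.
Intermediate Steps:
N(Y) = 19*Y²/3 (N(Y) = -(-19)*Y²/3 = 19*Y²/3)
(N(-5) - 404)*76 = ((19/3)*(-5)² - 404)*76 = ((19/3)*25 - 404)*76 = (475/3 - 404)*76 = -737/3*76 = -56012/3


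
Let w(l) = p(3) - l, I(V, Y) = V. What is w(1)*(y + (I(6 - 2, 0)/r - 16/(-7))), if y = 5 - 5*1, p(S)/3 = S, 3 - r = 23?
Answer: 584/35 ≈ 16.686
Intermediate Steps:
r = -20 (r = 3 - 1*23 = 3 - 23 = -20)
p(S) = 3*S
y = 0 (y = 5 - 5 = 0)
w(l) = 9 - l (w(l) = 3*3 - l = 9 - l)
w(1)*(y + (I(6 - 2, 0)/r - 16/(-7))) = (9 - 1*1)*(0 + ((6 - 2)/(-20) - 16/(-7))) = (9 - 1)*(0 + (4*(-1/20) - 16*(-1/7))) = 8*(0 + (-1/5 + 16/7)) = 8*(0 + 73/35) = 8*(73/35) = 584/35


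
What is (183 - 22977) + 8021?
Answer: -14773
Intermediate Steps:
(183 - 22977) + 8021 = -22794 + 8021 = -14773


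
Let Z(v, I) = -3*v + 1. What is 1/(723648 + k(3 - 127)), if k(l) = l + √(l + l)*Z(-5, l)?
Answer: 180881/130871760516 - 2*I*√62/32717940129 ≈ 1.3821e-6 - 4.8133e-10*I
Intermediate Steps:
Z(v, I) = 1 - 3*v
k(l) = l + 16*√2*√l (k(l) = l + √(l + l)*(1 - 3*(-5)) = l + √(2*l)*(1 + 15) = l + (√2*√l)*16 = l + 16*√2*√l)
1/(723648 + k(3 - 127)) = 1/(723648 + ((3 - 127) + 16*√2*√(3 - 127))) = 1/(723648 + (-124 + 16*√2*√(-124))) = 1/(723648 + (-124 + 16*√2*(2*I*√31))) = 1/(723648 + (-124 + 32*I*√62)) = 1/(723524 + 32*I*√62)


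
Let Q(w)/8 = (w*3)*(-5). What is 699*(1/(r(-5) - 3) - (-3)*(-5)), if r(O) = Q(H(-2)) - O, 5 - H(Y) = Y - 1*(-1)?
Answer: -7528929/718 ≈ -10486.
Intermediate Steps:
H(Y) = 4 - Y (H(Y) = 5 - (Y - 1*(-1)) = 5 - (Y + 1) = 5 - (1 + Y) = 5 + (-1 - Y) = 4 - Y)
Q(w) = -120*w (Q(w) = 8*((w*3)*(-5)) = 8*((3*w)*(-5)) = 8*(-15*w) = -120*w)
r(O) = -720 - O (r(O) = -120*(4 - 1*(-2)) - O = -120*(4 + 2) - O = -120*6 - O = -720 - O)
699*(1/(r(-5) - 3) - (-3)*(-5)) = 699*(1/((-720 - 1*(-5)) - 3) - (-3)*(-5)) = 699*(1/((-720 + 5) - 3) - 1*15) = 699*(1/(-715 - 3) - 15) = 699*(1/(-718) - 15) = 699*(-1/718 - 15) = 699*(-10771/718) = -7528929/718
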